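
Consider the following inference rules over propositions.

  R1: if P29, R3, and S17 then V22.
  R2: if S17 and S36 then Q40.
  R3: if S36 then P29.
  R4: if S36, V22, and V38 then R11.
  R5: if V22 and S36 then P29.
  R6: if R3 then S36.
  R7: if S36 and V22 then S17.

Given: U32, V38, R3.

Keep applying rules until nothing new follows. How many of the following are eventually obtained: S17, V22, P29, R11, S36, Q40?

R3 holds, so S36 follows (R6).
S36 holds, so P29 follows (R3).
S17 would need S36 and V22 (R7), but V22 is never established.
V22 would need P29, R3, and S17 (R1), but S17 is never established.
P29: reached.
R11 would need S36, V22, and V38 (R4), but V22 is never established.
S36: reached.
Q40 would need S17 and S36 (R2), but S17 is never established.
Reached: P29 and S36 — 2 of the 6.

2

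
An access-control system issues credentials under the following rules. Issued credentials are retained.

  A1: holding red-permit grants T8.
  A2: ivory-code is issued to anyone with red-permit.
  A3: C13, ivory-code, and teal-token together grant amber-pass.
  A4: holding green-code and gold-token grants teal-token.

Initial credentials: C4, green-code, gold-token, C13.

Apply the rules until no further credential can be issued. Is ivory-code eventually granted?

No

ivory-code would need red-permit (A2), but red-permit is never granted.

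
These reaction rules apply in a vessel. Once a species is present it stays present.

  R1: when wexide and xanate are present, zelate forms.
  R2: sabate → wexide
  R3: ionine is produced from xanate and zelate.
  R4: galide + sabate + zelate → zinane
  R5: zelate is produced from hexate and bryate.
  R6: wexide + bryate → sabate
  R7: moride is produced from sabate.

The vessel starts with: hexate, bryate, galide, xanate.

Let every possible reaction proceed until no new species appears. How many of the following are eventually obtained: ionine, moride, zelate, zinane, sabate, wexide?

hexate and bryate present → zelate forms (R5).
xanate and zelate present → ionine forms (R3).
ionine: reached.
moride would need sabate (R7), but sabate never forms.
zelate: reached.
zinane would need galide, sabate, and zelate (R4), but sabate never forms.
sabate would need wexide and bryate (R6), but wexide never forms.
wexide would need sabate (R2), but sabate never forms.
Reached: ionine and zelate — 2 of the 6.

2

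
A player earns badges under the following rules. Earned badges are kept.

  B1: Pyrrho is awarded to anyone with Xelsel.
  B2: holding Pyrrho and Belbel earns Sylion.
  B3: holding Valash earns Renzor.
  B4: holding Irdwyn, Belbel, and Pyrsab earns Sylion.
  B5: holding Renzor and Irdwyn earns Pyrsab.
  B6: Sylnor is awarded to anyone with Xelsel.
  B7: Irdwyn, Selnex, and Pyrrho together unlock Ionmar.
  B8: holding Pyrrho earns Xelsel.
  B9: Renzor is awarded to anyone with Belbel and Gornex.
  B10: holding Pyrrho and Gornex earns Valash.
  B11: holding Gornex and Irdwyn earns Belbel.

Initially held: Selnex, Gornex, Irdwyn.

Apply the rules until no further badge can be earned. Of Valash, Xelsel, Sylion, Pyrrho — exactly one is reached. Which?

Sylion

With Gornex and Irdwyn, Belbel is earned (B11).
With Belbel and Gornex, Renzor is earned (B9).
With Renzor and Irdwyn, Pyrsab is earned (B5).
With Irdwyn, Belbel, and Pyrsab, Sylion is earned (B4).
Valash would need Pyrrho and Gornex (B10), but Pyrrho is never earned. Pyrrho would need Xelsel (B1), but Xelsel is never earned. Xelsel would need Pyrrho (B8), but Pyrrho is never earned.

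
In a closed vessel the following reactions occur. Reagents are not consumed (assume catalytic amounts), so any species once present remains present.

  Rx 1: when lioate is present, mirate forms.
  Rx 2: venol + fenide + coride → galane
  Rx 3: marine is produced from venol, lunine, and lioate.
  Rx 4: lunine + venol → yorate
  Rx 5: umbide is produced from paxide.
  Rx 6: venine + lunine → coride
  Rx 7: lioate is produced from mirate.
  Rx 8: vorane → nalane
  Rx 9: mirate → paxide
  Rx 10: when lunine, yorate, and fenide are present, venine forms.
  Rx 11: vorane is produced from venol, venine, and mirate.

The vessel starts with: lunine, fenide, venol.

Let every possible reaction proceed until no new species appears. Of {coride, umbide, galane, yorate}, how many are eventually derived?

lunine and venol present → yorate forms (Rx 4).
lunine, yorate, and fenide present → venine forms (Rx 10).
venine and lunine present → coride forms (Rx 6).
venol, fenide, and coride present → galane forms (Rx 2).
coride: reached.
umbide would need paxide (Rx 5), but paxide never forms.
galane: reached.
yorate: reached.
Reached: coride, galane, and yorate — 3 of the 4.

3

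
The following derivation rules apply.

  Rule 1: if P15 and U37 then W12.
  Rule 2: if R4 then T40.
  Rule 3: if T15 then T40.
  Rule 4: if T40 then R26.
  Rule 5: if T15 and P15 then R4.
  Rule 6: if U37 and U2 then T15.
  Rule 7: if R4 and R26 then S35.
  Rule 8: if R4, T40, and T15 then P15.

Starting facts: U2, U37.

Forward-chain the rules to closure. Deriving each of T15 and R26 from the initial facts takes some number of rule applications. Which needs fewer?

T15: U37 and U2 hold, so T15 follows (Rule 6). [1 rule application]
R26: U37 and U2 hold, so T15 follows (Rule 6). T15 holds, so T40 follows (Rule 3). From T40, Rule 4 gives R26. [3 rule applications]
T15 needs fewer.

T15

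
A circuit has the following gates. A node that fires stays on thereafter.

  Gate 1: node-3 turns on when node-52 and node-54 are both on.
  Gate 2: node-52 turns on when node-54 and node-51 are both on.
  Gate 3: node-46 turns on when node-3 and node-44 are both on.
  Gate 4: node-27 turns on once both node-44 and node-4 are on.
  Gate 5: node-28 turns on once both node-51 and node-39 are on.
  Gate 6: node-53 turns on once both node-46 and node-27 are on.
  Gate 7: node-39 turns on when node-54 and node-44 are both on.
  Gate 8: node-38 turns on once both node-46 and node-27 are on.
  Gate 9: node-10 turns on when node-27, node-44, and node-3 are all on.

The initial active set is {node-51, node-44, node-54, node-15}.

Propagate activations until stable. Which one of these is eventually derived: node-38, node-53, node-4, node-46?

node-46

Gate 2: node-54 and node-51 on → node-52 on.
node-52 and node-54 are on, so node-3 turns on (Gate 1).
Gate 3: node-3 and node-44 on → node-46 on.
node-53 would need node-46 and node-27 (Gate 6), but node-27 never turns on. node-38 would need node-46 and node-27 (Gate 8), but node-27 never turns on. No rule produces node-4, and it is not given.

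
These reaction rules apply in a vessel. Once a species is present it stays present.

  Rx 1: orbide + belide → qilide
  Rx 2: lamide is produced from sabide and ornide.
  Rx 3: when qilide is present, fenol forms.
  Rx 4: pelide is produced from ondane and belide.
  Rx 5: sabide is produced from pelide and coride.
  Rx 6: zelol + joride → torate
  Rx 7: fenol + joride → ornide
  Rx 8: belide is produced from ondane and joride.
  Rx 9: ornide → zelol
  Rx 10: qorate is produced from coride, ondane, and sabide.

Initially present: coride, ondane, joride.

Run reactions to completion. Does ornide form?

ornide would need fenol and joride (Rx 7), but fenol never forms.

No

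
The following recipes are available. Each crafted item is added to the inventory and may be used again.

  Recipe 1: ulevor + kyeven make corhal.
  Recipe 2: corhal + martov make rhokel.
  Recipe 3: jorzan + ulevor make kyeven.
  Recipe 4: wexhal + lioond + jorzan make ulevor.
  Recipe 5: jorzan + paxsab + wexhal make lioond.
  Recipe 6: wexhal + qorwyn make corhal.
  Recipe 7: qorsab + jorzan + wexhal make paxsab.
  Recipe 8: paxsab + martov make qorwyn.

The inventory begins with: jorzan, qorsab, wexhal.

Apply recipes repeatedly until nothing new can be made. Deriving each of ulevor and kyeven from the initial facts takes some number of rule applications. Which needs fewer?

ulevor: Using Recipe 7, qorsab, jorzan, and wexhal make paxsab. jorzan + paxsab + wexhal → lioond (Recipe 5). wexhal + lioond + jorzan → ulevor (Recipe 4). [3 rule applications]
kyeven: qorsab + jorzan + wexhal → paxsab (Recipe 7). jorzan + paxsab + wexhal → lioond (Recipe 5). wexhal + lioond + jorzan → ulevor (Recipe 4). jorzan + ulevor → kyeven (Recipe 3). [4 rule applications]
ulevor needs fewer.

ulevor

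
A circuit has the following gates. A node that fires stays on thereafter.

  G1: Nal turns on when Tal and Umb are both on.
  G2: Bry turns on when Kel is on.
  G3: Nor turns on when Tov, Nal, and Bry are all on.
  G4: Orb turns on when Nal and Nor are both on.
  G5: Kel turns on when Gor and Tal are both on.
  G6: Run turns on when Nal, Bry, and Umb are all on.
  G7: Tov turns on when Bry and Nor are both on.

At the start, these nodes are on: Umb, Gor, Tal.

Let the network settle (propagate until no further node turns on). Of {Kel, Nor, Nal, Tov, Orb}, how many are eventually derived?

2

Tal and Umb are on, so Nal turns on (G1).
Gor and Tal are on, so Kel turns on (G5).
Kel: reached.
Nor would need Tov, Nal, and Bry (G3), but Tov never turns on.
Nal: reached.
Tov would need Bry and Nor (G7), but Nor never turns on.
Orb would need Nal and Nor (G4), but Nor never turns on.
Reached: Kel and Nal — 2 of the 5.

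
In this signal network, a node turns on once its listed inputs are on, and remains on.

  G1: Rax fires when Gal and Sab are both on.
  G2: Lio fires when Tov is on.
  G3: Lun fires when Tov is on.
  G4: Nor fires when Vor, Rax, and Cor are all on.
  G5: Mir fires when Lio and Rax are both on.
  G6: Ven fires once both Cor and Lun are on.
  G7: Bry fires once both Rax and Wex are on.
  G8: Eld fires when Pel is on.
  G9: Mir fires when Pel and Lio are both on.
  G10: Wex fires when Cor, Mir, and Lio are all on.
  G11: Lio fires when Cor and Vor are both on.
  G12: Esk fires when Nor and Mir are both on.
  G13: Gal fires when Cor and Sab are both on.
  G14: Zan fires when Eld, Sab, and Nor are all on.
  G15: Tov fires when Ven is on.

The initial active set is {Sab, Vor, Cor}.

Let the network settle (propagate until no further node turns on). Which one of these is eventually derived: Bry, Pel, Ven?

G11: Cor and Vor on → Lio on.
G13: Cor and Sab on → Gal on.
G1: Gal and Sab on → Rax on.
Lio and Rax are on, so Mir fires (G5).
Cor, Mir, and Lio are on, so Wex fires (G10).
G7: Rax and Wex on → Bry on.
Ven would need Cor and Lun (G6), but Lun never turns on. No rule produces Pel, and it is not given.

Bry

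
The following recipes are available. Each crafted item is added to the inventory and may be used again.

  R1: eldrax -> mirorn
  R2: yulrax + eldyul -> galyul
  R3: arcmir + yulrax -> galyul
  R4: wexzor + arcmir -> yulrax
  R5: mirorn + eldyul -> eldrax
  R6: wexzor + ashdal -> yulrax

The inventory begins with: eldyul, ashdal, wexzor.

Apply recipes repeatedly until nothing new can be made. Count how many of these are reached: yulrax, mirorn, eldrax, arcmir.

Using R6, wexzor and ashdal make yulrax.
yulrax: reached.
mirorn would need eldrax (R1), but eldrax is never obtained.
eldrax would need mirorn and eldyul (R5), but mirorn is never obtained.
No rule produces arcmir, and it is not given.
Reached: yulrax — 1 of the 4.

1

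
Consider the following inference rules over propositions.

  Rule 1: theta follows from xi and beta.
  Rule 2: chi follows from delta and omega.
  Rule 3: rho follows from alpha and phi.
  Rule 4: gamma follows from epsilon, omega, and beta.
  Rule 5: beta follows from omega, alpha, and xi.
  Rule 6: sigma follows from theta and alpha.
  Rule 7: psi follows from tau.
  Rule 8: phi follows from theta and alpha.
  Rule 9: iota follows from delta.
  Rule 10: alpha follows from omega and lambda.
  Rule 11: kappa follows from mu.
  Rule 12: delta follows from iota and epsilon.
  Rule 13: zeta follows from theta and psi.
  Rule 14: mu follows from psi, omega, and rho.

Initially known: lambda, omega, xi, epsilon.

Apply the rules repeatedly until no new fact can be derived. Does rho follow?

From omega and lambda, Rule 10 gives alpha.
From omega, alpha, and xi, Rule 5 gives beta.
xi and beta hold, so theta follows (Rule 1).
From theta and alpha, Rule 8 gives phi.
From alpha and phi, Rule 3 gives rho.

Yes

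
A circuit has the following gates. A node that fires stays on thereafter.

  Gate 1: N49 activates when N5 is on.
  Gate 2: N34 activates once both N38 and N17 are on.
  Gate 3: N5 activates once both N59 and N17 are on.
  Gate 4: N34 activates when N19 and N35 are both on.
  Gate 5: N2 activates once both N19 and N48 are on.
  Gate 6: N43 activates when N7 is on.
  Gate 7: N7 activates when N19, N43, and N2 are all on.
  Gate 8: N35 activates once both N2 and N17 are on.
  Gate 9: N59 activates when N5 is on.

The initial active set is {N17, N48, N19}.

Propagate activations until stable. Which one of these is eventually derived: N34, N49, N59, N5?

N34

N19 and N48 are on, so N2 activates (Gate 5).
Gate 8: N2 and N17 on → N35 on.
N19 and N35 are on, so N34 activates (Gate 4).
N5 would need N59 and N17 (Gate 3), but N59 never turns on. N49 would need N5 (Gate 1), but N5 never turns on. N59 would need N5 (Gate 9), but N5 never turns on.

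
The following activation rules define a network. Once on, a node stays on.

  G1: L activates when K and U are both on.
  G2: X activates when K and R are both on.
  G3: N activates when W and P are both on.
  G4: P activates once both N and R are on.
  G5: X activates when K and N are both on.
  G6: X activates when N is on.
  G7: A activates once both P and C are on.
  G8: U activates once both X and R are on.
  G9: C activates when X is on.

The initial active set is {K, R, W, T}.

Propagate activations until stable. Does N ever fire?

N would need W and P (G3), but P never turns on.

No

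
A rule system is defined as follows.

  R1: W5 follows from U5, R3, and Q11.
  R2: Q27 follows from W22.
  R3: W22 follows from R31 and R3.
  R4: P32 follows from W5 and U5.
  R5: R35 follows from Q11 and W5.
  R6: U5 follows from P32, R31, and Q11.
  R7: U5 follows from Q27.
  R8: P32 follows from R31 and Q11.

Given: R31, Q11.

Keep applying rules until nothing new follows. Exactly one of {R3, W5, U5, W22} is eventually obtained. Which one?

U5

R31 and Q11 hold, so P32 follows (R8).
P32, R31, and Q11 hold, so U5 follows (R6).
No rule produces R3, and it is not given. W5 would need U5, R3, and Q11 (R1), but R3 is never established. W22 would need R31 and R3 (R3), but R3 is never established.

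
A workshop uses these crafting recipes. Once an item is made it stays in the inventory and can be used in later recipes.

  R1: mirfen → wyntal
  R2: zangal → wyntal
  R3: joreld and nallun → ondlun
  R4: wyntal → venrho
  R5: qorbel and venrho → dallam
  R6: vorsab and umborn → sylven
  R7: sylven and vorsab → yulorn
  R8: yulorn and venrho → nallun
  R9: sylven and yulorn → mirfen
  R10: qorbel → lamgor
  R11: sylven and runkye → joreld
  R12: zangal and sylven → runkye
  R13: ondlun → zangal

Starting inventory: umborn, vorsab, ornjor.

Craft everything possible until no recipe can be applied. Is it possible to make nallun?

Yes

vorsab and umborn → sylven (R6).
sylven and vorsab → yulorn (R7).
Using R9, sylven and yulorn make mirfen.
Using R1, mirfen makes wyntal.
Using R4, wyntal makes venrho.
Using R8, yulorn and venrho make nallun.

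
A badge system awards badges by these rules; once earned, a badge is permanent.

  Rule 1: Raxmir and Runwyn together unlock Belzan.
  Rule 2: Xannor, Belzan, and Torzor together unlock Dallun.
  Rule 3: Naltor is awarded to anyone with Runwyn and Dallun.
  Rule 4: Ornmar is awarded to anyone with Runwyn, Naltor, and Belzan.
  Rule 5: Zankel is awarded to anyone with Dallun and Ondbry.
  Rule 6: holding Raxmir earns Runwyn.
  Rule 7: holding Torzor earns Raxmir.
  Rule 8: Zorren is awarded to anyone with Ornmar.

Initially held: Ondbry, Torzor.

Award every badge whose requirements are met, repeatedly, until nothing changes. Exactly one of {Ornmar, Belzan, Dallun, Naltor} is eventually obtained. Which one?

Belzan

With Torzor, Raxmir is earned (Rule 7).
With Raxmir, Runwyn is earned (Rule 6).
With Raxmir and Runwyn, Belzan is earned (Rule 1).
Naltor would need Runwyn and Dallun (Rule 3), but Dallun is never earned. Dallun would need Xannor, Belzan, and Torzor (Rule 2), but Xannor is never earned. Ornmar would need Runwyn, Naltor, and Belzan (Rule 4), but Naltor is never earned.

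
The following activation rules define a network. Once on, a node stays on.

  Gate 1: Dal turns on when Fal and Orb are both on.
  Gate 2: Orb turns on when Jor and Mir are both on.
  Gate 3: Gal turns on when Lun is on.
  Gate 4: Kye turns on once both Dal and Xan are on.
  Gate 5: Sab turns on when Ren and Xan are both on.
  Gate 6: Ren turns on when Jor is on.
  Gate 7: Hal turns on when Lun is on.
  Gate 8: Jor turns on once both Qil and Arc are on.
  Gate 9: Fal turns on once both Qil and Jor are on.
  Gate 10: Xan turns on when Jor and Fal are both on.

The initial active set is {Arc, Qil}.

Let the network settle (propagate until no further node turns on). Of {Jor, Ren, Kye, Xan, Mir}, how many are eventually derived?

Qil and Arc are on, so Jor turns on (Gate 8).
Gate 9: Qil and Jor on → Fal on.
Gate 6: Jor on → Ren on.
Jor and Fal are on, so Xan turns on (Gate 10).
Jor: reached.
Ren: reached.
Kye would need Dal and Xan (Gate 4), but Dal never turns on.
Xan: reached.
No rule produces Mir, and it is not given.
Reached: Jor, Ren, and Xan — 3 of the 5.

3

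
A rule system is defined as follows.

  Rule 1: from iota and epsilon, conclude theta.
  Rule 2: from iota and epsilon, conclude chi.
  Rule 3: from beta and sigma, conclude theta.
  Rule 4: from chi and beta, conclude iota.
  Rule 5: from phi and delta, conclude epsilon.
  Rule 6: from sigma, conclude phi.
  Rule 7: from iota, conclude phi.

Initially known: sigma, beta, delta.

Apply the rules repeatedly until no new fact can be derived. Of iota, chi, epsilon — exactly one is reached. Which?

sigma holds, so phi follows (Rule 6).
From phi and delta, Rule 5 gives epsilon.
chi would need iota and epsilon (Rule 2), but iota is never established. iota would need chi and beta (Rule 4), but chi is never established.

epsilon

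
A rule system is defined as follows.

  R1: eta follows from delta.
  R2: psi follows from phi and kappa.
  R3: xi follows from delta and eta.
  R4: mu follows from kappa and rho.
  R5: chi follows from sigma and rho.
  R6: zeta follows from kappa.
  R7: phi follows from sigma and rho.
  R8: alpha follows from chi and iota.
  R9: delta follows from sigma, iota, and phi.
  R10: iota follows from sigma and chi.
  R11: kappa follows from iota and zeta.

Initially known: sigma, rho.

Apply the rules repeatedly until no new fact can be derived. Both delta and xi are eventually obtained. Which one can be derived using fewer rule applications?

delta: From sigma and rho, R5 gives chi. sigma and rho hold, so phi follows (R7). sigma and chi hold, so iota follows (R10). sigma, iota, and phi hold, so delta follows (R9). [4 rule applications]
xi: sigma and rho hold, so chi follows (R5). From sigma and rho, R7 gives phi. From sigma and chi, R10 gives iota. From sigma, iota, and phi, R9 gives delta. From delta, R1 gives eta. From delta and eta, R3 gives xi. [6 rule applications]
delta needs fewer.

delta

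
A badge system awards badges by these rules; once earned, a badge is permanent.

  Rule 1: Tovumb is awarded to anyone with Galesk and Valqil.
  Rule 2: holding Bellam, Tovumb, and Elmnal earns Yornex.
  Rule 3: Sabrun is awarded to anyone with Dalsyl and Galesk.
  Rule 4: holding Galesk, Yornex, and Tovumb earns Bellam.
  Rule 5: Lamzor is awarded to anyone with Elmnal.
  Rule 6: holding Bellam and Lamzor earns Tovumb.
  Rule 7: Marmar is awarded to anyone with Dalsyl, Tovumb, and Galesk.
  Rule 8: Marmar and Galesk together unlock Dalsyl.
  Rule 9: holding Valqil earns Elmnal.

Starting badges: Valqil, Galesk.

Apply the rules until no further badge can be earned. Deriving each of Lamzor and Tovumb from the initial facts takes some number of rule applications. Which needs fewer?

Tovumb

Tovumb: With Galesk and Valqil, Tovumb is earned (Rule 1). [1 rule application]
Lamzor: With Valqil, Elmnal is earned (Rule 9). With Elmnal, Lamzor is earned (Rule 5). [2 rule applications]
Tovumb needs fewer.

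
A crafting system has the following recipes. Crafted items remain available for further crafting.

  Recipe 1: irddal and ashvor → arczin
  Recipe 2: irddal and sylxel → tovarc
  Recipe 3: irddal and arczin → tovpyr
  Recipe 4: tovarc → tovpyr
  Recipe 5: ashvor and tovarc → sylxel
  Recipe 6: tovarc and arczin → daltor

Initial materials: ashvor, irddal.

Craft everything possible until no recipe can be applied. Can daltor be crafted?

daltor would need tovarc and arczin (Recipe 6), but tovarc is never obtained.

No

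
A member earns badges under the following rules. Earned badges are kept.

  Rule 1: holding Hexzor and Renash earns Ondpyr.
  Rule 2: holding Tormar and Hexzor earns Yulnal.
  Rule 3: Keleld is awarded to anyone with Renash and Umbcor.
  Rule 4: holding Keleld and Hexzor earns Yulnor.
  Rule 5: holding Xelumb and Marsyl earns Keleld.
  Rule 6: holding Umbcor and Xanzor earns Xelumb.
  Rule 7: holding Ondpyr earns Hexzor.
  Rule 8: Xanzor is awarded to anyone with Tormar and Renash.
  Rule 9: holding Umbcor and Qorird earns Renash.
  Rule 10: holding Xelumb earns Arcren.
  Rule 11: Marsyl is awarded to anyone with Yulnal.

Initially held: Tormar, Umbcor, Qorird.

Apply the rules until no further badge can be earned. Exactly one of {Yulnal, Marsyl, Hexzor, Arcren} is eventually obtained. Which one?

With Umbcor and Qorird, Renash is earned (Rule 9).
With Tormar and Renash, Xanzor is earned (Rule 8).
With Umbcor and Xanzor, Xelumb is earned (Rule 6).
With Xelumb, Arcren is earned (Rule 10).
Marsyl would need Yulnal (Rule 11), but Yulnal is never earned. Yulnal would need Tormar and Hexzor (Rule 2), but Hexzor is never earned. Hexzor would need Ondpyr (Rule 7), but Ondpyr is never earned.

Arcren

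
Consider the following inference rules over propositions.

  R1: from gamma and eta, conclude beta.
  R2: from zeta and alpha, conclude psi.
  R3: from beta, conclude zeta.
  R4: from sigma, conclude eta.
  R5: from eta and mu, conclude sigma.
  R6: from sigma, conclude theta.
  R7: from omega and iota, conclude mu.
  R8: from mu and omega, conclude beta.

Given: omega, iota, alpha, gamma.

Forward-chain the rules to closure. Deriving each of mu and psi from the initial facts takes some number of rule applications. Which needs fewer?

mu: omega and iota hold, so mu follows (R7). [1 rule application]
psi: From omega and iota, R7 gives mu. From mu and omega, R8 gives beta. beta holds, so zeta follows (R3). From zeta and alpha, R2 gives psi. [4 rule applications]
mu needs fewer.

mu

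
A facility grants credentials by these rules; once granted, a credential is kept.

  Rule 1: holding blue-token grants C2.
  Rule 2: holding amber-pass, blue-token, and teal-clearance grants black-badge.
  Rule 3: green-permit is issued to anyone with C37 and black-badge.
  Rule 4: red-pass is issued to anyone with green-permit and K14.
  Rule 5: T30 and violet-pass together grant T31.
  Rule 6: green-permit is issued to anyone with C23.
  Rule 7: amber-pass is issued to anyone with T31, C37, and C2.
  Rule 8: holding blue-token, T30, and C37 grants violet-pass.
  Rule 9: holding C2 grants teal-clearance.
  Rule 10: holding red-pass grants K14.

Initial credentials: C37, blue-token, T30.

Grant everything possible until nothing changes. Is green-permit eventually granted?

Holding blue-token, T30, and C37 grants violet-pass (Rule 8).
Holding blue-token grants C2 (Rule 1).
Holding C2 grants teal-clearance (Rule 9).
Holding T30 and violet-pass grants T31 (Rule 5).
Holding T31, C37, and C2 grants amber-pass (Rule 7).
Holding amber-pass, blue-token, and teal-clearance grants black-badge (Rule 2).
Holding C37 and black-badge grants green-permit (Rule 3).

Yes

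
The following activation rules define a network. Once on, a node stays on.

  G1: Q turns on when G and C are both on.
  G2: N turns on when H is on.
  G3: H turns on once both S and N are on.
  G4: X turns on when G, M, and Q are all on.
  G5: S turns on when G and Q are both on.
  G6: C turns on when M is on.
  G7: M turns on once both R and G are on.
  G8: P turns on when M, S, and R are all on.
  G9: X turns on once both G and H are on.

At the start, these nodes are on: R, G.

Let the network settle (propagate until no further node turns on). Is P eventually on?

Yes

G7: R and G on → M on.
G6: M on → C on.
G1: G and C on → Q on.
G5: G and Q on → S on.
G8: M, S, and R on → P on.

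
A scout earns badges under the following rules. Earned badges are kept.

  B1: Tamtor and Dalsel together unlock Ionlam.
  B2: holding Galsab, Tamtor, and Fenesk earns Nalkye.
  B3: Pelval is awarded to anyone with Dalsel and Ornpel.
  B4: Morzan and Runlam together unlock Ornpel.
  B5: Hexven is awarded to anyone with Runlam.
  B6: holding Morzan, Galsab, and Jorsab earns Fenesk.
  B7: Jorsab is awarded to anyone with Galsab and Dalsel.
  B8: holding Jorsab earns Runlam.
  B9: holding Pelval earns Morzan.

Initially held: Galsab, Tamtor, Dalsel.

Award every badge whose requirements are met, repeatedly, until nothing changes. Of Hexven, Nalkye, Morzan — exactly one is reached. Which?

Hexven

With Galsab and Dalsel, Jorsab is earned (B7).
With Jorsab, Runlam is earned (B8).
With Runlam, Hexven is earned (B5).
Morzan would need Pelval (B9), but Pelval is never earned. Nalkye would need Galsab, Tamtor, and Fenesk (B2), but Fenesk is never earned.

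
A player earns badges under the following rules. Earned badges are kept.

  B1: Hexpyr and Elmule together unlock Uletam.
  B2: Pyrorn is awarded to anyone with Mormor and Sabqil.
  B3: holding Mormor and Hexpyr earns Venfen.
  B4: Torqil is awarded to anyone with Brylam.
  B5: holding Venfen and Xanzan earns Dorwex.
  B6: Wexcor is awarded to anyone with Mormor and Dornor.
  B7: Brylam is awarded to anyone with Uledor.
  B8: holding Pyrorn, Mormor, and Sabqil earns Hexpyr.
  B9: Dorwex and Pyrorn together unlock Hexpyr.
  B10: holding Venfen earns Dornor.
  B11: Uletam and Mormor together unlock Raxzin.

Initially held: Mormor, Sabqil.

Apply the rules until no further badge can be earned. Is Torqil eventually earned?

No

Torqil would need Brylam (B4), but Brylam is never earned.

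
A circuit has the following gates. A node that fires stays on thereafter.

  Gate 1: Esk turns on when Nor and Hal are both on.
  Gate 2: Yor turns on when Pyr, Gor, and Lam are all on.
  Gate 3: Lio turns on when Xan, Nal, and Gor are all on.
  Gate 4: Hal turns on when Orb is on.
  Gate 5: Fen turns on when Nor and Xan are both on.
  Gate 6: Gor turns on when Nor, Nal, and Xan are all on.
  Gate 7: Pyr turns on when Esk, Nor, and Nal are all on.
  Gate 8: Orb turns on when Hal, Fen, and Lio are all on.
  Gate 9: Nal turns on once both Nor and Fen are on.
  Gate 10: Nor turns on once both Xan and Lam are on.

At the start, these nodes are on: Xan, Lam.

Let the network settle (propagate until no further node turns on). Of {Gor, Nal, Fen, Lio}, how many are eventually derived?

Gate 10: Xan and Lam on → Nor on.
Gate 5: Nor and Xan on → Fen on.
Gate 9: Nor and Fen on → Nal on.
Gate 6: Nor, Nal, and Xan on → Gor on.
Gate 3: Xan, Nal, and Gor on → Lio on.
Gor: reached.
Nal: reached.
Fen: reached.
Lio: reached.
All 4 are reached.

4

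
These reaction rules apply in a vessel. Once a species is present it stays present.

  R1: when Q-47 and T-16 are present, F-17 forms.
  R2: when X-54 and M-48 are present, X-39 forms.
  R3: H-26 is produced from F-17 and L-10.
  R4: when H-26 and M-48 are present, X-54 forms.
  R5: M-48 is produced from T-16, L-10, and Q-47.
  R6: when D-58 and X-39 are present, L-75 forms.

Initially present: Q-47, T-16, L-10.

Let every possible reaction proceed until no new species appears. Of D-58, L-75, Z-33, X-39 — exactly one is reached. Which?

X-39

T-16, L-10, and Q-47 present → M-48 forms (R5).
Q-47 and T-16 present → F-17 forms (R1).
F-17 and L-10 present → H-26 forms (R3).
H-26 and M-48 present → X-54 forms (R4).
X-54 and M-48 present → X-39 forms (R2).
L-75 would need D-58 and X-39 (R6), but D-58 never forms. No rule produces Z-33, and it is not given. No rule produces D-58, and it is not given.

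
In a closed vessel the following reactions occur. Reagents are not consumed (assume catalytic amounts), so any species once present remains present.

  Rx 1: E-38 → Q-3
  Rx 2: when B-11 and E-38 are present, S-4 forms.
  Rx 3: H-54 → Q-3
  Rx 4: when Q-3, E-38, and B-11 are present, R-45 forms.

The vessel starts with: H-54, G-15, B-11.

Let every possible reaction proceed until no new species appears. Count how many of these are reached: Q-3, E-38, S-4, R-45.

1

H-54 present → Q-3 forms (Rx 3).
Q-3: reached.
No rule produces E-38, and it is not given.
S-4 would need B-11 and E-38 (Rx 2), but E-38 never forms.
R-45 would need Q-3, E-38, and B-11 (Rx 4), but E-38 never forms.
Reached: Q-3 — 1 of the 4.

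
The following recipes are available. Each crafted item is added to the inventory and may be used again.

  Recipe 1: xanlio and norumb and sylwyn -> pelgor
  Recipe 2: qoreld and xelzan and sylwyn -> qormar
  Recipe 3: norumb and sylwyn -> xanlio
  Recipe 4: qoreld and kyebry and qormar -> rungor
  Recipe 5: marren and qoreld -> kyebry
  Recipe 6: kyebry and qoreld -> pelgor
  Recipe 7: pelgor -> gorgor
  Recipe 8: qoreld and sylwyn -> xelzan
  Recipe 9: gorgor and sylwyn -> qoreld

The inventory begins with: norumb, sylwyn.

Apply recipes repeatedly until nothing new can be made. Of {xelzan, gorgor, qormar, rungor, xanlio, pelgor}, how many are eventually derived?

5

Using Recipe 3, norumb and sylwyn make xanlio.
xanlio and norumb and sylwyn -> pelgor (Recipe 1).
Using Recipe 7, pelgor makes gorgor.
Using Recipe 9, gorgor and sylwyn make qoreld.
qoreld and sylwyn -> xelzan (Recipe 8).
Using Recipe 2, qoreld, xelzan, and sylwyn make qormar.
xelzan: reached.
gorgor: reached.
qormar: reached.
rungor would need qoreld, kyebry, and qormar (Recipe 4), but kyebry is never obtained.
xanlio: reached.
pelgor: reached.
Reached: xelzan, gorgor, qormar, xanlio, and pelgor — 5 of the 6.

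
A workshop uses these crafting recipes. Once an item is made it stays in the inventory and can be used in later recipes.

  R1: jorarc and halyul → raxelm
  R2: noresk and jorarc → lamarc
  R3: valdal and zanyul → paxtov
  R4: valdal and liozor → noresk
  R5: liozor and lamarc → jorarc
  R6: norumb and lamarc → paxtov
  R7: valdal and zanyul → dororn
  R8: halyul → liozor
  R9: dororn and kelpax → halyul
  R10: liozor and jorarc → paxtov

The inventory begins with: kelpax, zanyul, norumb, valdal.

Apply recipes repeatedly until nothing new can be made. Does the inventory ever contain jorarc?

jorarc would need liozor and lamarc (R5), but lamarc is never obtained.

No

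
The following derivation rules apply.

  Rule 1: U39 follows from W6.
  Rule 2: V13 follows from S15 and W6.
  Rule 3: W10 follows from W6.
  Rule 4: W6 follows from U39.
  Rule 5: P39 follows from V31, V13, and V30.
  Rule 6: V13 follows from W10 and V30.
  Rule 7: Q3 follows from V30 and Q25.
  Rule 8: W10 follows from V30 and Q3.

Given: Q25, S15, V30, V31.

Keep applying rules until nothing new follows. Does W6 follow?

W6 would need U39 (Rule 4), but U39 is never established.

No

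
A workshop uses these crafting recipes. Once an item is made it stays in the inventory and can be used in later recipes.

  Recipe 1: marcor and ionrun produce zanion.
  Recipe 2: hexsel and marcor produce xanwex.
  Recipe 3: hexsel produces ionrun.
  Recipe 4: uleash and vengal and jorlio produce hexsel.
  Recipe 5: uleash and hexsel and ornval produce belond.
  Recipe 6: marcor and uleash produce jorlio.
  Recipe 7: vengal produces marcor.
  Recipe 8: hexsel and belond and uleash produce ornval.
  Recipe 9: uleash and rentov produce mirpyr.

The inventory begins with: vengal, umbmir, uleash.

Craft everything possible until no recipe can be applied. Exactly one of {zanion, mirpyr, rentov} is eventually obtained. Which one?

zanion

Using Recipe 7, vengal makes marcor.
marcor and uleash → jorlio (Recipe 6).
uleash and vengal and jorlio → hexsel (Recipe 4).
Using Recipe 3, hexsel makes ionrun.
Using Recipe 1, marcor and ionrun make zanion.
mirpyr would need uleash and rentov (Recipe 9), but rentov is never obtained. No rule produces rentov, and it is not given.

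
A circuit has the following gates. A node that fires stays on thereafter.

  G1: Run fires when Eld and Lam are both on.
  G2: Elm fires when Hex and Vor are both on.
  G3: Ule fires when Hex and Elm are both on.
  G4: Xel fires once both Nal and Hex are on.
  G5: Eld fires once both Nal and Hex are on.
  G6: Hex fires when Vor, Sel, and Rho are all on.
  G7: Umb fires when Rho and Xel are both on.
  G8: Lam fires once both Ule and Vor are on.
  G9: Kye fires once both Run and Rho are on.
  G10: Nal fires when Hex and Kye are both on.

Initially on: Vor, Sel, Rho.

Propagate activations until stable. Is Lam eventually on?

Yes

G6: Vor, Sel, and Rho on → Hex on.
Hex and Vor are on, so Elm fires (G2).
Hex and Elm are on, so Ule fires (G3).
G8: Ule and Vor on → Lam on.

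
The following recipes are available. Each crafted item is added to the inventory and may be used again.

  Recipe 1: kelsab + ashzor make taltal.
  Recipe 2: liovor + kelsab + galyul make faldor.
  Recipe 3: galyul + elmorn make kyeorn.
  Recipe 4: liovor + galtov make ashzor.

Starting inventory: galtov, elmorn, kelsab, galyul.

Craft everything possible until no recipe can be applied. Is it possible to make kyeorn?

Yes

galyul + elmorn → kyeorn (Recipe 3).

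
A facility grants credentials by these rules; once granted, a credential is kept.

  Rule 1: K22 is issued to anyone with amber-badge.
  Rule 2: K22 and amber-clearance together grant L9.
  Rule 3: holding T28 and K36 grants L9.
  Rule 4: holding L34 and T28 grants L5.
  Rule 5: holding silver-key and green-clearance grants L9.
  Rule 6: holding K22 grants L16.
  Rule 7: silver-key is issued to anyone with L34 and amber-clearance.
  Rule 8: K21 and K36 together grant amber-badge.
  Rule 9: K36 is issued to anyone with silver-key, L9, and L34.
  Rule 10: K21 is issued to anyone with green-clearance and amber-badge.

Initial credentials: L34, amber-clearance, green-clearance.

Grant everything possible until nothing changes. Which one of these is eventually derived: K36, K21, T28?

K36

Holding L34 and amber-clearance grants silver-key (Rule 7).
Holding silver-key and green-clearance grants L9 (Rule 5).
Holding silver-key, L9, and L34 grants K36 (Rule 9).
K21 would need green-clearance and amber-badge (Rule 10), but amber-badge is never granted. No rule produces T28, and it is not given.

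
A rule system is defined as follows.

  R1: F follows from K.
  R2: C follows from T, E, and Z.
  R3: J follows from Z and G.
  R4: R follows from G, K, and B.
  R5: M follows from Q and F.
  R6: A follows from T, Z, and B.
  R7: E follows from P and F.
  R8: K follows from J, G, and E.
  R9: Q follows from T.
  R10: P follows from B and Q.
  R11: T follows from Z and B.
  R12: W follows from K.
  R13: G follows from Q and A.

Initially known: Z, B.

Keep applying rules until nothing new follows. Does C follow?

No

C would need T, E, and Z (R2), but E is never established.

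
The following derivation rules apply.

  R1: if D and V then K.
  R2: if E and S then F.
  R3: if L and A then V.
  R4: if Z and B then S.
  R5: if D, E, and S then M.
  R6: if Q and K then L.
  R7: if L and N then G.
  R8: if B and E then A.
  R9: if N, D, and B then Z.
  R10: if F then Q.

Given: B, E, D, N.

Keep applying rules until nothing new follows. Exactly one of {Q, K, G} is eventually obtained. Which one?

Q

From N, D, and B, R9 gives Z.
From Z and B, R4 gives S.
From E and S, R2 gives F.
From F, R10 gives Q.
K would need D and V (R1), but V is never established. G would need L and N (R7), but L is never established.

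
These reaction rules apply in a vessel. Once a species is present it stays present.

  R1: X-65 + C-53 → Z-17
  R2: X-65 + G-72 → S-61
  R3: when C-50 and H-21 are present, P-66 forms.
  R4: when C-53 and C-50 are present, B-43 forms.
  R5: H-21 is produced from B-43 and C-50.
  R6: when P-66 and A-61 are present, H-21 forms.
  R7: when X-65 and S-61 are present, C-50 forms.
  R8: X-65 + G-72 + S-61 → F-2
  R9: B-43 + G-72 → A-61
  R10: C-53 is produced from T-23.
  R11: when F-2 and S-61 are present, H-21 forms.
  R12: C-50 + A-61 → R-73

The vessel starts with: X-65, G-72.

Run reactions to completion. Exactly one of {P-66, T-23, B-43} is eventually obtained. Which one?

P-66

X-65 and G-72 present → S-61 forms (R2).
X-65, G-72, and S-61 present → F-2 forms (R8).
X-65 and S-61 present → C-50 forms (R7).
F-2 and S-61 present → H-21 forms (R11).
C-50 and H-21 present → P-66 forms (R3).
No rule produces T-23, and it is not given. B-43 would need C-53 and C-50 (R4), but C-53 never forms.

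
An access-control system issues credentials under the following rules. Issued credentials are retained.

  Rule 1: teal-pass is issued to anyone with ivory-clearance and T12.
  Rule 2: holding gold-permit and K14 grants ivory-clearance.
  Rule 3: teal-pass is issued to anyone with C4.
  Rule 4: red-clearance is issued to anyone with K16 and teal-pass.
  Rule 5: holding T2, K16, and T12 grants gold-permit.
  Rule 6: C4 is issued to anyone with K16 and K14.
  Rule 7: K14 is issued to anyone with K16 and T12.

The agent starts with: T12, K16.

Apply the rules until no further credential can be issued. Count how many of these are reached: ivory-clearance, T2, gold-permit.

0

ivory-clearance would need gold-permit and K14 (Rule 2), but gold-permit is never granted.
No rule produces T2, and it is not given.
gold-permit would need T2, K16, and T12 (Rule 5), but T2 is never granted.
None of the 3 are reached.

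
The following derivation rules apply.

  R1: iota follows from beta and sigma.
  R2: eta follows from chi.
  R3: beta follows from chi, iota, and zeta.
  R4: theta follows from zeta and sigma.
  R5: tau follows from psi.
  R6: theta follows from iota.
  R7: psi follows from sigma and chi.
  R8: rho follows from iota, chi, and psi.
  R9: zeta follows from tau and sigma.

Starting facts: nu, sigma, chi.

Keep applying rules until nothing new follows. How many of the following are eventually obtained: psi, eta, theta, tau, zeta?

sigma and chi hold, so psi follows (R7).
From chi, R2 gives eta.
psi holds, so tau follows (R5).
tau and sigma hold, so zeta follows (R9).
zeta and sigma hold, so theta follows (R4).
psi: reached.
eta: reached.
theta: reached.
tau: reached.
zeta: reached.
All 5 are reached.

5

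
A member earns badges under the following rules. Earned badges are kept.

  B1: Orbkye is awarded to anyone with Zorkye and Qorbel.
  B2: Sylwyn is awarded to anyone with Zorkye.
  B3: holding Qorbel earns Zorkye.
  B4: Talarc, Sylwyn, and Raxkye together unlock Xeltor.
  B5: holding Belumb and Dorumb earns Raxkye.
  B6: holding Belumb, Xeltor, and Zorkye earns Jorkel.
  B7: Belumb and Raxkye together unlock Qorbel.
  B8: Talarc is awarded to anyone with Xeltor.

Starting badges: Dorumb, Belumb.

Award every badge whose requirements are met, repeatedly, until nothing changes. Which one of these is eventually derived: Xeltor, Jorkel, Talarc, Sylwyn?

With Belumb and Dorumb, Raxkye is earned (B5).
With Belumb and Raxkye, Qorbel is earned (B7).
With Qorbel, Zorkye is earned (B3).
With Zorkye, Sylwyn is earned (B2).
Xeltor would need Talarc, Sylwyn, and Raxkye (B4), but Talarc is never earned. Jorkel would need Belumb, Xeltor, and Zorkye (B6), but Xeltor is never earned. Talarc would need Xeltor (B8), but Xeltor is never earned.

Sylwyn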